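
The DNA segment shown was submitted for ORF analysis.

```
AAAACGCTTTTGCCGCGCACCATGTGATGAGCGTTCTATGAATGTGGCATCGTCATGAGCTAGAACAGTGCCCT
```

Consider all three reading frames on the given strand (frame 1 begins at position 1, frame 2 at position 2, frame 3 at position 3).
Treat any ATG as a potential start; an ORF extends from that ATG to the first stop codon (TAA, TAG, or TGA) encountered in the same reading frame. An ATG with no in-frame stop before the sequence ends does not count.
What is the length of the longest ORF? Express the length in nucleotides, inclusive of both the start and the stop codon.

21

Frame 1: AAA ACG CTT TTG CCG CGC ACC ATG TGA TGA GCG TTC TAT GAA TGT GGC ATC GTC ATG AGC TAG AAC AGT GCC — ATG at 22, stop TGA at 25 → 6 nt; ATG at 55, stop TAG at 61 → 9 nt.
Frame 2: AAA CGC TTT TGC CGC GCA CCA TGT GAT GAG CGT TCT ATG AAT GTG GCA TCG TCA TGA GCT AGA ACA GTG CCC — ATG at 38, stop TGA at 56 → 21 nt.
Frame 3: AAC GCT TTT GCC GCG CAC CAT GTG ATG AGC GTT CTA TGA ATG TGG CAT CGT CAT GAG CTA GAA CAG TGC CCT — ATG at 27, stop TGA at 39 → 15 nt.
Longest: frame 2, positions 38–58, 21 nt = 7 codons = 6 aa. → 21 nucleotides.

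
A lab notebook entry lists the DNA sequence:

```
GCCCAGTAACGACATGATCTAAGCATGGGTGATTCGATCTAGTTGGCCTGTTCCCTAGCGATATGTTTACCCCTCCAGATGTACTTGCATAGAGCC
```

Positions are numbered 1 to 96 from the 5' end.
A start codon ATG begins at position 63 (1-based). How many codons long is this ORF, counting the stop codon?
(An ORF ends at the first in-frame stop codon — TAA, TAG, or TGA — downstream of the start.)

10

Codons from position 63: ATG (63–65), TTT (66–68), ACC (69–71), CCT (72–74), CCA (75–77), GAT (78–80), GTA (81–83), CTT (84–86), GCA (87–89), TAG (90–92).
TAG is the first in-frame stop; that's 10 codons including the stop.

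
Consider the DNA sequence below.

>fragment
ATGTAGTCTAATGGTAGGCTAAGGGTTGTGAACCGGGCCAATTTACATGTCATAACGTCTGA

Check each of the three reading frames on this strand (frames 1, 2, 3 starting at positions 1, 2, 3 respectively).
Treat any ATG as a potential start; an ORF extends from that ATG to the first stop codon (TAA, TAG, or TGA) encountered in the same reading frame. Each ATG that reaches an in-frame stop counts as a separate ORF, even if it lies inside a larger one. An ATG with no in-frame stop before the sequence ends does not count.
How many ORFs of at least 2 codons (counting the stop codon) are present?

Frame 1: ATG TAG TCT AAT GGT AGG CTA AGG GTT GTG AAC CGG GCC AAT TTA CAT GTC ATA ACG TCT — ATG at 1, stop TAG at 4 → 6 nt.
Frame 2: TGT AGT CTA ATG GTA GGC TAA GGG TTG TGA ACC GGG CCA ATT TAC ATG TCA TAA CGT CTG — ATG at 11, stop TAA at 20 → 12 nt; ATG at 47, stop TAA at 53 → 9 nt.
Frame 3: GTA GTC TAA TGG TAG GCT AAG GGT TGT GAA CCG GGC CAA TTT ACA TGT CAT AAC GTC TGA — no ATG→stop ORF.
ORFs ≥ 2 codons: frame 1 1–6 (2 codons), frame 2 11–22 (4 codons), frame 2 47–55 (3 codons). Count = 3.

3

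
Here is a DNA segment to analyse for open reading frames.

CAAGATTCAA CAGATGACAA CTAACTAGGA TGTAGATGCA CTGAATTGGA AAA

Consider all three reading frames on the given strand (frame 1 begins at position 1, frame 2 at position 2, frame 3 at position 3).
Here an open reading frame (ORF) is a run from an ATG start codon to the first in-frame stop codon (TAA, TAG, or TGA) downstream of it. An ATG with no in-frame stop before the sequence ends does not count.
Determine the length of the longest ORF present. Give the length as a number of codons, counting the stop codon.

Frame 1: CAA GAT TCA ACA GAT GAC AAC TAA CTA GGA TGT AGA TGC ACT GAA TTG GAA — no ATG→stop ORF.
Frame 2: AAG ATT CAA CAG ATG ACA ACT AAC TAG GAT GTA GAT GCA CTG AAT TGG AAA — ATG at 14, stop TAG at 26 → 15 nt.
Frame 3: AGA TTC AAC AGA TGA CAA CTA ACT AGG ATG TAG ATG CAC TGA ATT GGA AAA — ATG at 30, stop TAG at 33 → 6 nt; ATG at 36, stop TGA at 42 → 9 nt.
Longest: frame 2, positions 14–28, 15 nt = 5 codons = 4 aa. → 5 codons.

5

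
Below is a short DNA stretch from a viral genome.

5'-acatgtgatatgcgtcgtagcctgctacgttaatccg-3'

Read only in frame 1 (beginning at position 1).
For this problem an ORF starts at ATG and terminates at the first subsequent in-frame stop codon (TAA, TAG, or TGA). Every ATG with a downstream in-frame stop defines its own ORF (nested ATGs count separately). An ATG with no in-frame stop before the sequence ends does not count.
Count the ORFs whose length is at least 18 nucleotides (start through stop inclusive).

Frame 1: ACA TGT GAT ATG CGT CGT AGC CTG CTA CGT TAA TCC — ATG at 10, stop TAA at 31 → 24 nt.
ORFs ≥ 18 nucleotides: frame 1 10–33 (24 nucleotides). Count = 1.

1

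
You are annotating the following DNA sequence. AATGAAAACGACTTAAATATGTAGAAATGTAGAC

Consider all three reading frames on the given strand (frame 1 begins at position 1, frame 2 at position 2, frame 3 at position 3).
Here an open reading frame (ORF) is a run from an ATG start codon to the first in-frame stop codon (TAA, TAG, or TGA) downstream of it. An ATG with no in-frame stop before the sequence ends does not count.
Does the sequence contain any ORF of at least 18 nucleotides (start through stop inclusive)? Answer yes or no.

no

Frame 1: AAT GAA AAC GAC TTA AAT ATG TAG AAA TGT AGA — ATG at 19, stop TAG at 22 → 6 nt.
Frame 2: ATG AAA ACG ACT TAA ATA TGT AGA AAT GTA GAC — ATG at 2, stop TAA at 14 → 15 nt.
Frame 3: TGA AAA CGA CTT AAA TAT GTA GAA ATG TAG — ATG at 27, stop TAG at 30 → 6 nt.
Largest ORF found is 15 nucleotides < 18, so no.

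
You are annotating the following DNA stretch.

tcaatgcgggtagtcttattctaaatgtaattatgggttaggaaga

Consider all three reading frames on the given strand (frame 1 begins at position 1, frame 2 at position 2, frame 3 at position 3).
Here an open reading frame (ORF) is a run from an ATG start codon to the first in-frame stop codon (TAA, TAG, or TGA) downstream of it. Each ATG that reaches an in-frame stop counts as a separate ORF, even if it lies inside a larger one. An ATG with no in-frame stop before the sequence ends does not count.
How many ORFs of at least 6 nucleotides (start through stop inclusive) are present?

Frame 1: TCA ATG CGG GTA GTC TTA TTC TAA ATG TAA TTA TGG GTT AGG AAG — ATG at 4, stop TAA at 22 → 21 nt; ATG at 25, stop TAA at 28 → 6 nt.
Frame 2: CAA TGC GGG TAG TCT TAT TCT AAA TGT AAT TAT GGG TTA GGA AGA — no ATG→stop ORF.
Frame 3: AAT GCG GGT AGT CTT ATT CTA AAT GTA ATT ATG GGT TAG GAA — ATG at 33, stop TAG at 39 → 9 nt.
ORFs ≥ 6 nucleotides: frame 1 4–24 (21 nucleotides), frame 1 25–30 (6 nucleotides), frame 3 33–41 (9 nucleotides). Count = 3.

3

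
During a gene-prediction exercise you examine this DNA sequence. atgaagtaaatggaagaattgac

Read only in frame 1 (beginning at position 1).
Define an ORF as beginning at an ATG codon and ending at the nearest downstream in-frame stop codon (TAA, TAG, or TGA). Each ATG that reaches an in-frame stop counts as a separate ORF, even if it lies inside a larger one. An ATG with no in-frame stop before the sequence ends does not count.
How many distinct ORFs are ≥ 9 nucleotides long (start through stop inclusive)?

Frame 1: ATG AAG TAA ATG GAA GAA TTG — ATG at 1, stop TAA at 7 → 9 nt.
ORFs ≥ 9 nucleotides: frame 1 1–9 (9 nucleotides). Count = 1.

1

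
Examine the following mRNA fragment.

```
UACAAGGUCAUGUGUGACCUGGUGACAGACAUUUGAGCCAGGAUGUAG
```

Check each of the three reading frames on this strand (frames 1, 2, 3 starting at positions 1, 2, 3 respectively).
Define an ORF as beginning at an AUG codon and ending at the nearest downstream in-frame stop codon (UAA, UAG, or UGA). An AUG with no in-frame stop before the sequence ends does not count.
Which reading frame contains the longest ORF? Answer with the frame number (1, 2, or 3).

1

Frame 1: UAC AAG GUC AUG UGU GAC CUG GUG ACA GAC AUU UGA GCC AGG AUG UAG — AUG at 10, stop UGA at 34 → 27 nt; AUG at 43, stop UAG at 46 → 6 nt.
Frame 2: ACA AGG UCA UGU GUG ACC UGG UGA CAG ACA UUU GAG CCA GGA UGU — no AUG→stop ORF.
Frame 3: CAA GGU CAU GUG UGA CCU GGU GAC AGA CAU UUG AGC CAG GAU GUA — no AUG→stop ORF.
Longest ORF is 27 nt in frame 1 (positions 10–36).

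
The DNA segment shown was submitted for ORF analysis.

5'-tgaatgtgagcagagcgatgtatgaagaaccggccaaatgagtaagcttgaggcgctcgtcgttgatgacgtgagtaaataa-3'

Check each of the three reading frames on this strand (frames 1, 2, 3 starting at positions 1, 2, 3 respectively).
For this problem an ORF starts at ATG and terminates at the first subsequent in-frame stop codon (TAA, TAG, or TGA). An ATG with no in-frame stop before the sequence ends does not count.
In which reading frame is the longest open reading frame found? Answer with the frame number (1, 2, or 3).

Frame 1: TGA ATG TGA GCA GAG CGA TGT ATG AAG AAC CGG CCA AAT GAG TAA GCT TGA GGC GCT CGT CGT TGA TGA CGT GAG TAA ATA — ATG at 4, stop TGA at 7 → 6 nt; ATG at 22, stop TAA at 43 → 24 nt.
Frame 2: GAA TGT GAG CAG AGC GAT GTA TGA AGA ACC GGC CAA ATG AGT AAG CTT GAG GCG CTC GTC GTT GAT GAC GTG AGT AAA TAA — ATG at 38, stop TAA at 80 → 45 nt.
Frame 3: AAT GTG AGC AGA GCG ATG TAT GAA GAA CCG GCC AAA TGA GTA AGC TTG AGG CGC TCG TCG TTG ATG ACG TGA GTA AAT — ATG at 18, stop TGA at 39 → 24 nt; ATG at 66, stop TGA at 72 → 9 nt.
Longest ORF is 45 nt in frame 2 (positions 38–82).

2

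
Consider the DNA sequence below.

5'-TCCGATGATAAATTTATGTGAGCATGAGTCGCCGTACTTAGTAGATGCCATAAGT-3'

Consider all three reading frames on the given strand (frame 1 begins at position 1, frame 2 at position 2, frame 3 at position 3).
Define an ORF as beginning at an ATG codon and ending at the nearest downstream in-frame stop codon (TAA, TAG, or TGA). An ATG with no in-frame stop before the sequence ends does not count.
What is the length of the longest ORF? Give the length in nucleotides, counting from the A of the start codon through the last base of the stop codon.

18

Frame 1: TCC GAT GAT AAA TTT ATG TGA GCA TGA GTC GCC GTA CTT AGT AGA TGC CAT AAG — ATG at 16, stop TGA at 19 → 6 nt.
Frame 2: CCG ATG ATA AAT TTA TGT GAG CAT GAG TCG CCG TAC TTA GTA GAT GCC ATA AGT — no ATG→stop ORF.
Frame 3: CGA TGA TAA ATT TAT GTG AGC ATG AGT CGC CGT ACT TAG TAG ATG CCA TAA — ATG at 24, stop TAG at 39 → 18 nt; ATG at 45, stop TAA at 51 → 9 nt.
Longest: frame 3, positions 24–41, 18 nt = 6 codons = 5 aa. → 18 nucleotides.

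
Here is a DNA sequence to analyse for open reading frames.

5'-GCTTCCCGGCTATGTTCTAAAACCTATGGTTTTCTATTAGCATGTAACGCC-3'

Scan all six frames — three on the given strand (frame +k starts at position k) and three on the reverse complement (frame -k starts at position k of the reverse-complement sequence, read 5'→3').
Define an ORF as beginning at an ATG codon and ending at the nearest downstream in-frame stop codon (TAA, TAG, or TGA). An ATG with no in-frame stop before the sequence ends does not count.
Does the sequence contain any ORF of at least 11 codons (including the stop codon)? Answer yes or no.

Reverse complement (5'→3'): GGCGTTACATGCTAATAGAAAACCATAGGTTTTAGAACATAGCCGGGAAGC
Frame +1: GCT TCC CGG CTA TGT TCT AAA ACC TAT GGT TTT CTA TTA GCA TGT AAC GCC — no ATG→stop ORF.
Frame +2: CTT CCC GGC TAT GTT CTA AAA CCT ATG GTT TTC TAT TAG CAT GTA ACG — ATG at 26, stop TAG at 38 → 15 nt.
Frame +3: TTC CCG GCT ATG TTC TAA AAC CTA TGG TTT TCT ATT AGC ATG TAA CGC — ATG at 12, stop TAA at 18 → 9 nt; ATG at 42, stop TAA at 45 → 6 nt.
Frame -1: GGC GTT ACA TGC TAA TAG AAA ACC ATA GGT TTT AGA ACA TAG CCG GGA AGC — no ATG→stop ORF.
Frame -2: GCG TTA CAT GCT AAT AGA AAA CCA TAG GTT TTA GAA CAT AGC CGG GAA — no ATG→stop ORF.
Frame -3: CGT TAC ATG CTA ATA GAA AAC CAT AGG TTT TAG AAC ATA GCC GGG AAG — ATG at 9, stop TAG at 33 → 27 nt.
Largest ORF found is 9 codons < 11, so no.

no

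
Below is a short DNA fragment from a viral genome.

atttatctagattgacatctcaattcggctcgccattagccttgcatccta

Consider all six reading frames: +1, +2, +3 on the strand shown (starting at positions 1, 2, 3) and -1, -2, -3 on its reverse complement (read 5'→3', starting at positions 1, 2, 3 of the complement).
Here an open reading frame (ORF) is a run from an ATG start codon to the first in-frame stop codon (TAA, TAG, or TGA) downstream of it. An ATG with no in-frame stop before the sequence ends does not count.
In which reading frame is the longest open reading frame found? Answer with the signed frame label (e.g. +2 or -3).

Reverse complement (5'→3'): TAGGATGCAAGGCTAATGGCGAGCCGAATTGAGATGTCAATCTAGATAAAT
Frame +1: ATT TAT CTA GAT TGA CAT CTC AAT TCG GCT CGC CAT TAG CCT TGC ATC CTA — no ATG→stop ORF.
Frame +2: TTT ATC TAG ATT GAC ATC TCA ATT CGG CTC GCC ATT AGC CTT GCA TCC — no ATG→stop ORF.
Frame +3: TTA TCT AGA TTG ACA TCT CAA TTC GGC TCG CCA TTA GCC TTG CAT CCT — no ATG→stop ORF.
Frame -1: TAG GAT GCA AGG CTA ATG GCG AGC CGA ATT GAG ATG TCA ATC TAG ATA AAT — ATG at 16, stop TAG at 43 → 30 nt; ATG at 34, stop TAG at 43 → 12 nt.
Frame -2: AGG ATG CAA GGC TAA TGG CGA GCC GAA TTG AGA TGT CAA TCT AGA TAA — ATG at 5, stop TAA at 14 → 12 nt.
Frame -3: GGA TGC AAG GCT AAT GGC GAG CCG AAT TGA GAT GTC AAT CTA GAT AAA — no ATG→stop ORF.
Longest ORF is 30 nt in frame -1 (positions 16–45).

-1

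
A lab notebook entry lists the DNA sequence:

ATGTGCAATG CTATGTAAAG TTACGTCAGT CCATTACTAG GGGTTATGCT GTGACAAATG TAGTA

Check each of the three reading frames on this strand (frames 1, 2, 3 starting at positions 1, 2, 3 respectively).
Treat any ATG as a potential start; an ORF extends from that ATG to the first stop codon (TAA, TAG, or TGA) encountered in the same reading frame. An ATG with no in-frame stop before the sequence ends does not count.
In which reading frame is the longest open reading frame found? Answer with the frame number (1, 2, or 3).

2

Frame 1: ATG TGC AAT GCT ATG TAA AGT TAC GTC AGT CCA TTA CTA GGG GTT ATG CTG TGA CAA ATG TAG — ATG at 1, stop TAA at 16 → 18 nt; ATG at 13, stop TAA at 16 → 6 nt; ATG at 46, stop TGA at 52 → 9 nt; ATG at 58, stop TAG at 61 → 6 nt.
Frame 2: TGT GCA ATG CTA TGT AAA GTT ACG TCA GTC CAT TAC TAG GGG TTA TGC TGT GAC AAA TGT AGT — ATG at 8, stop TAG at 38 → 33 nt.
Frame 3: GTG CAA TGC TAT GTA AAG TTA CGT CAG TCC ATT ACT AGG GGT TAT GCT GTG ACA AAT GTA GTA — no ATG→stop ORF.
Longest ORF is 33 nt in frame 2 (positions 8–40).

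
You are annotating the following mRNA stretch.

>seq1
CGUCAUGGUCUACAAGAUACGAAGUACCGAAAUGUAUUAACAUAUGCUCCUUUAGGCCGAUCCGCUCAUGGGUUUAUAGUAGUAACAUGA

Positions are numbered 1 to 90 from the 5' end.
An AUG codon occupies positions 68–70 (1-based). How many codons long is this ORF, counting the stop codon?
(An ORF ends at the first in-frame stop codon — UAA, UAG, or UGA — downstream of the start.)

Codons from position 68: AUG (68–70), GGU (71–73), UUA (74–76), UAG (77–79).
UAG is the first in-frame stop; that's 4 codons including the stop.

4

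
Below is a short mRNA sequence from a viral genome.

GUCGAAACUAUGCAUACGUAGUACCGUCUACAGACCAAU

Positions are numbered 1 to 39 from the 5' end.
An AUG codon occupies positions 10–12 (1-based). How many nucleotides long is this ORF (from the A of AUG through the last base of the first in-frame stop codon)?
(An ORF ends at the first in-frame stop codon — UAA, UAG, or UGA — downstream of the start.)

Codons from position 10: AUG (10–12), CAU (13–15), ACG (16–18), UAG (19–21).
UAG is the first in-frame stop; ORF spans 10–21, 12 nucleotides.

12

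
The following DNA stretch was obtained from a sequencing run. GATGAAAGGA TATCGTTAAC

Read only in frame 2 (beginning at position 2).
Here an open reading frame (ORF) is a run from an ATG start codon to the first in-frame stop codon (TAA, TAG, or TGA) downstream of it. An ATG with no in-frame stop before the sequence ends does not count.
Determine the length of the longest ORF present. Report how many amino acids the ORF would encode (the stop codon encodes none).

Frame 2: ATG AAA GGA TAT CGT TAA — ATG at 2, stop TAA at 17 → 18 nt.
Longest: frame 2, positions 2–19, 18 nt = 6 codons = 5 aa. → 5 amino acids.

5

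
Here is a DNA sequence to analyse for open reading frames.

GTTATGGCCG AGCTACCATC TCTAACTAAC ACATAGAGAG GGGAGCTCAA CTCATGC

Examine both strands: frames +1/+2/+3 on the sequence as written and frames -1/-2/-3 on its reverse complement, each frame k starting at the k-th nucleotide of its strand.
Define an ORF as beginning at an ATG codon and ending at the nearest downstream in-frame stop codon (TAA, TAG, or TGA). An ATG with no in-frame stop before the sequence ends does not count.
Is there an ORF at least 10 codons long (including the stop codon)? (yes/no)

yes

Reverse complement (5'→3'): GCATGAGTTGAGCTCCCCTCTCTATGTGTTAGTTAGAGATGGTAGCTCGGCCATAAC
Frame +1: GTT ATG GCC GAG CTA CCA TCT CTA ACT AAC ACA TAG AGA GGG GAG CTC AAC TCA TGC — ATG at 4, stop TAG at 34 → 33 nt.
Frame +2: TTA TGG CCG AGC TAC CAT CTC TAA CTA ACA CAT AGA GAG GGG AGC TCA ACT CAT — no ATG→stop ORF.
Frame +3: TAT GGC CGA GCT ACC ATC TCT AAC TAA CAC ATA GAG AGG GGA GCT CAA CTC ATG — no ATG→stop ORF.
Frame -1: GCA TGA GTT GAG CTC CCC TCT CTA TGT GTT AGT TAG AGA TGG TAG CTC GGC CAT AAC — no ATG→stop ORF.
Frame -2: CAT GAG TTG AGC TCC CCT CTC TAT GTG TTA GTT AGA GAT GGT AGC TCG GCC ATA — no ATG→stop ORF.
Frame -3: ATG AGT TGA GCT CCC CTC TCT ATG TGT TAG TTA GAG ATG GTA GCT CGG CCA TAA — ATG at 3, stop TGA at 9 → 9 nt; ATG at 24, stop TAG at 30 → 9 nt; ATG at 39, stop TAA at 54 → 18 nt.
Frame +1 has an ORF of 11 codons (positions 4–36) ≥ 10, so yes.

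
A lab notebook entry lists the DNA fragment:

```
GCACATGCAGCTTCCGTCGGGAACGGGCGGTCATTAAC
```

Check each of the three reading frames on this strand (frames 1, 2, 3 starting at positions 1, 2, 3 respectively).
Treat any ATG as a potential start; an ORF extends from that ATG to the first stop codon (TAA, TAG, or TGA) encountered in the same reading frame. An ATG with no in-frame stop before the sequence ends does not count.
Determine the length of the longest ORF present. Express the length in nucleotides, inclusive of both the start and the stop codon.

Frame 1: GCA CAT GCA GCT TCC GTC GGG AAC GGG CGG TCA TTA — no ATG→stop ORF.
Frame 2: CAC ATG CAG CTT CCG TCG GGA ACG GGC GGT CAT TAA — ATG at 5, stop TAA at 35 → 33 nt.
Frame 3: ACA TGC AGC TTC CGT CGG GAA CGG GCG GTC ATT AAC — no ATG→stop ORF.
Longest: frame 2, positions 5–37, 33 nt = 11 codons = 10 aa. → 33 nucleotides.

33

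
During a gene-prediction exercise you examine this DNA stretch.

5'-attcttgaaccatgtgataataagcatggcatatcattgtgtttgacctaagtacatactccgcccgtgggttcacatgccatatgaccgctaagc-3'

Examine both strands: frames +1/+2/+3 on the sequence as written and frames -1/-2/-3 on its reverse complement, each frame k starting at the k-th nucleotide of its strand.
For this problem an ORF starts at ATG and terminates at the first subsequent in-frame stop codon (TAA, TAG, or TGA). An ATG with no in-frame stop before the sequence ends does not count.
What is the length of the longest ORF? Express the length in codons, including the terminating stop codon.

12

Reverse complement (5'→3'): GCTTAGCGGTCATATGGCATGTGAACCCACGGGCGGAGTATGTACTTAGGTCAAACACAATGATATGCCATGCTTATTATCACATGGTTCAAGAAT
Frame +1: ATT CTT GAA CCA TGT GAT AAT AAG CAT GGC ATA TCA TTG TGT TTG ACC TAA GTA CAT ACT CCG CCC GTG GGT TCA CAT GCC ATA TGA CCG CTA AGC — no ATG→stop ORF.
Frame +2: TTC TTG AAC CAT GTG ATA ATA AGC ATG GCA TAT CAT TGT GTT TGA CCT AAG TAC ATA CTC CGC CCG TGG GTT CAC ATG CCA TAT GAC CGC TAA — ATG at 26, stop TGA at 44 → 21 nt; ATG at 77, stop TAA at 92 → 18 nt.
Frame +3: TCT TGA ACC ATG TGA TAA TAA GCA TGG CAT ATC ATT GTG TTT GAC CTA AGT ACA TAC TCC GCC CGT GGG TTC ACA TGC CAT ATG ACC GCT AAG — ATG at 12, stop TGA at 15 → 6 nt.
Frame -1: GCT TAG CGG TCA TAT GGC ATG TGA ACC CAC GGG CGG AGT ATG TAC TTA GGT CAA ACA CAA TGA TAT GCC ATG CTT ATT ATC ACA TGG TTC AAG AAT — ATG at 19, stop TGA at 22 → 6 nt; ATG at 40, stop TGA at 61 → 24 nt.
Frame -2: CTT AGC GGT CAT ATG GCA TGT GAA CCC ACG GGC GGA GTA TGT ACT TAG GTC AAA CAC AAT GAT ATG CCA TGC TTA TTA TCA CAT GGT TCA AGA — ATG at 14, stop TAG at 47 → 36 nt.
Frame -3: TTA GCG GTC ATA TGG CAT GTG AAC CCA CGG GCG GAG TAT GTA CTT AGG TCA AAC ACA ATG ATA TGC CAT GCT TAT TAT CAC ATG GTT CAA GAA — no ATG→stop ORF.
Longest: frame -2, positions 14–49, 36 nt = 12 codons = 11 aa. → 12 codons.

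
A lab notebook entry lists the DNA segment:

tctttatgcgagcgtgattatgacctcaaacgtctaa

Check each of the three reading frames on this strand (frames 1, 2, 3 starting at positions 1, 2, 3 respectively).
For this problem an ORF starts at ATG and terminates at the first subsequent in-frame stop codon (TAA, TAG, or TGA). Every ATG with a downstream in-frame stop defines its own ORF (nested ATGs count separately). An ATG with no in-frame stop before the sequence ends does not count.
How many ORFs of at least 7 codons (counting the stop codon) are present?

Frame 1: TCT TTA TGC GAG CGT GAT TAT GAC CTC AAA CGT CTA — no ATG→stop ORF.
Frame 2: CTT TAT GCG AGC GTG ATT ATG ACC TCA AAC GTC TAA — ATG at 20, stop TAA at 35 → 18 nt.
Frame 3: TTT ATG CGA GCG TGA TTA TGA CCT CAA ACG TCT — ATG at 6, stop TGA at 15 → 12 nt.
No ORF reaches 7 codons. Count = 0.

0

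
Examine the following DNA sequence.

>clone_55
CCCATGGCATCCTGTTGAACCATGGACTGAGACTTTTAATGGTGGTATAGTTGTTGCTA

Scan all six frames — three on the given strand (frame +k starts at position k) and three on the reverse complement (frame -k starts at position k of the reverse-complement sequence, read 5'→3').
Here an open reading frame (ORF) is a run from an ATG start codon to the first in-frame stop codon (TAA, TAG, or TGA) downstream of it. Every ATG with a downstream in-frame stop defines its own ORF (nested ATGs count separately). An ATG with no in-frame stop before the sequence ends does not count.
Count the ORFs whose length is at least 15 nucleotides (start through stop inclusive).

Reverse complement (5'→3'): TAGCAACAACTATACCACCATTAAAAGTCTCAGTCCATGGTTCAACAGGATGCCATGGG
Frame +1: CCC ATG GCA TCC TGT TGA ACC ATG GAC TGA GAC TTT TAA TGG TGG TAT AGT TGT TGC — ATG at 4, stop TGA at 16 → 15 nt; ATG at 22, stop TGA at 28 → 9 nt.
Frame +2: CCA TGG CAT CCT GTT GAA CCA TGG ACT GAG ACT TTT AAT GGT GGT ATA GTT GTT GCT — no ATG→stop ORF.
Frame +3: CAT GGC ATC CTG TTG AAC CAT GGA CTG AGA CTT TTA ATG GTG GTA TAG TTG TTG CTA — ATG at 39, stop TAG at 48 → 12 nt.
Frame -1: TAG CAA CAA CTA TAC CAC CAT TAA AAG TCT CAG TCC ATG GTT CAA CAG GAT GCC ATG — no ATG→stop ORF.
Frame -2: AGC AAC AAC TAT ACC ACC ATT AAA AGT CTC AGT CCA TGG TTC AAC AGG ATG CCA TGG — no ATG→stop ORF.
Frame -3: GCA ACA ACT ATA CCA CCA TTA AAA GTC TCA GTC CAT GGT TCA ACA GGA TGC CAT GGG — no ATG→stop ORF.
ORFs ≥ 15 nucleotides: frame +1 4–18 (15 nucleotides). Count = 1.

1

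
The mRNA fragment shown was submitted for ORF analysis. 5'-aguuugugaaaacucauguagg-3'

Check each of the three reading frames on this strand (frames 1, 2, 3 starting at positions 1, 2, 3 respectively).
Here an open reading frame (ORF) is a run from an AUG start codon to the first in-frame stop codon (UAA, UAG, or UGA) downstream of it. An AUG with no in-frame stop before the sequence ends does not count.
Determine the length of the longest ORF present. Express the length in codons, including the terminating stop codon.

2

Frame 1: AGU UUG UGA AAA CUC AUG UAG — AUG at 16, stop UAG at 19 → 6 nt.
Frame 2: GUU UGU GAA AAC UCA UGU AGG — no AUG→stop ORF.
Frame 3: UUU GUG AAA ACU CAU GUA — no AUG→stop ORF.
Longest: frame 1, positions 16–21, 6 nt = 2 codons = 1 aa. → 2 codons.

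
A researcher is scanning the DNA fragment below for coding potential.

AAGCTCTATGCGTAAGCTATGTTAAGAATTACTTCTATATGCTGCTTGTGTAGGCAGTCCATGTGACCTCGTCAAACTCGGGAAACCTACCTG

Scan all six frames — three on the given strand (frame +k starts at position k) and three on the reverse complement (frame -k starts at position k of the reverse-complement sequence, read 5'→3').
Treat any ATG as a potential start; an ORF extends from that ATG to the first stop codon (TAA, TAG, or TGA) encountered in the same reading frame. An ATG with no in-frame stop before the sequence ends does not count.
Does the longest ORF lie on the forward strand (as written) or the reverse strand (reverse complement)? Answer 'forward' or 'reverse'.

Reverse complement (5'→3'): CAGGTAGGTTTCCCGAGTTTGACGAGGTCACATGGACTGCCTACACAAGCAGCATATAGAAGTAATTCTTAACATAGCTTACGCATAGAGCTT
Frame +1: AAG CTC TAT GCG TAA GCT ATG TTA AGA ATT ACT TCT ATA TGC TGC TTG TGT AGG CAG TCC ATG TGA CCT CGT CAA ACT CGG GAA ACC TAC CTG — ATG at 19, stop TGA at 64 → 48 nt; ATG at 61, stop TGA at 64 → 6 nt.
Frame +2: AGC TCT ATG CGT AAG CTA TGT TAA GAA TTA CTT CTA TAT GCT GCT TGT GTA GGC AGT CCA TGT GAC CTC GTC AAA CTC GGG AAA CCT ACC — ATG at 8, stop TAA at 23 → 18 nt.
Frame +3: GCT CTA TGC GTA AGC TAT GTT AAG AAT TAC TTC TAT ATG CTG CTT GTG TAG GCA GTC CAT GTG ACC TCG TCA AAC TCG GGA AAC CTA CCT — ATG at 39, stop TAG at 51 → 15 nt.
Frame -1: CAG GTA GGT TTC CCG AGT TTG ACG AGG TCA CAT GGA CTG CCT ACA CAA GCA GCA TAT AGA AGT AAT TCT TAA CAT AGC TTA CGC ATA GAG CTT — no ATG→stop ORF.
Frame -2: AGG TAG GTT TCC CGA GTT TGA CGA GGT CAC ATG GAC TGC CTA CAC AAG CAG CAT ATA GAA GTA ATT CTT AAC ATA GCT TAC GCA TAG AGC — ATG at 32, stop TAG at 86 → 57 nt.
Frame -3: GGT AGG TTT CCC GAG TTT GAC GAG GTC ACA TGG ACT GCC TAC ACA AGC AGC ATA TAG AAG TAA TTC TTA ACA TAG CTT ACG CAT AGA GCT — no ATG→stop ORF.
Forward-strand max 48 nt; reverse-strand max 57 nt. The reverse strand has the longer ORF.

reverse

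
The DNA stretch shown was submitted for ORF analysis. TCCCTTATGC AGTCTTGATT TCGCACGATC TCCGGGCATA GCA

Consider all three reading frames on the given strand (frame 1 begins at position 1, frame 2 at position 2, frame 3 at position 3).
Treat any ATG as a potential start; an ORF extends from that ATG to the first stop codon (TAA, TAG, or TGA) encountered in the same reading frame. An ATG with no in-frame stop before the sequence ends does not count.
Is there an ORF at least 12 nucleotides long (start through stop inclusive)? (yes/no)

Frame 1: TCC CTT ATG CAG TCT TGA TTT CGC ACG ATC TCC GGG CAT AGC — ATG at 7, stop TGA at 16 → 12 nt.
Frame 2: CCC TTA TGC AGT CTT GAT TTC GCA CGA TCT CCG GGC ATA GCA — no ATG→stop ORF.
Frame 3: CCT TAT GCA GTC TTG ATT TCG CAC GAT CTC CGG GCA TAG — no ATG→stop ORF.
Frame 1 has an ORF of 12 nucleotides (positions 7–18) ≥ 12, so yes.

yes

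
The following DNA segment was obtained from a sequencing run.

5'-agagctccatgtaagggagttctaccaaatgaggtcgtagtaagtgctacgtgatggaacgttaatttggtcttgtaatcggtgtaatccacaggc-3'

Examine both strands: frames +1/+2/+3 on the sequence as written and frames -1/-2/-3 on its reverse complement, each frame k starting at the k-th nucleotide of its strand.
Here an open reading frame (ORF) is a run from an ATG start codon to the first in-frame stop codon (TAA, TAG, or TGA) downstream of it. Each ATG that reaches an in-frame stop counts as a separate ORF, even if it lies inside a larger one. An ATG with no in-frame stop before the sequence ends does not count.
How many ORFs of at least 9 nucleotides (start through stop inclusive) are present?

Reverse complement (5'→3'): GCCTGTGGATTACACCGATTACAAGACCAAATTAACGTTCCATCACGTAGCACTTACTACGACCTCATTTGGTAGAACTCCCTTACATGGAGCTCT
Frame +1: AGA GCT CCA TGT AAG GGA GTT CTA CCA AAT GAG GTC GTA GTA AGT GCT ACG TGA TGG AAC GTT AAT TTG GTC TTG TAA TCG GTG TAA TCC ACA GGC — no ATG→stop ORF.
Frame +2: GAG CTC CAT GTA AGG GAG TTC TAC CAA ATG AGG TCG TAG TAA GTG CTA CGT GAT GGA ACG TTA ATT TGG TCT TGT AAT CGG TGT AAT CCA CAG — ATG at 29, stop TAG at 38 → 12 nt.
Frame +3: AGC TCC ATG TAA GGG AGT TCT ACC AAA TGA GGT CGT AGT AAG TGC TAC GTG ATG GAA CGT TAA TTT GGT CTT GTA ATC GGT GTA ATC CAC AGG — ATG at 9, stop TAA at 12 → 6 nt; ATG at 54, stop TAA at 63 → 12 nt.
Frame -1: GCC TGT GGA TTA CAC CGA TTA CAA GAC CAA ATT AAC GTT CCA TCA CGT AGC ACT TAC TAC GAC CTC ATT TGG TAG AAC TCC CTT ACA TGG AGC TCT — no ATG→stop ORF.
Frame -2: CCT GTG GAT TAC ACC GAT TAC AAG ACC AAA TTA ACG TTC CAT CAC GTA GCA CTT ACT ACG ACC TCA TTT GGT AGA ACT CCC TTA CAT GGA GCT — no ATG→stop ORF.
Frame -3: CTG TGG ATT ACA CCG ATT ACA AGA CCA AAT TAA CGT TCC ATC ACG TAG CAC TTA CTA CGA CCT CAT TTG GTA GAA CTC CCT TAC ATG GAG CTC — no ATG→stop ORF.
ORFs ≥ 9 nucleotides: frame +2 29–40 (12 nucleotides), frame +3 54–65 (12 nucleotides). Count = 2.

2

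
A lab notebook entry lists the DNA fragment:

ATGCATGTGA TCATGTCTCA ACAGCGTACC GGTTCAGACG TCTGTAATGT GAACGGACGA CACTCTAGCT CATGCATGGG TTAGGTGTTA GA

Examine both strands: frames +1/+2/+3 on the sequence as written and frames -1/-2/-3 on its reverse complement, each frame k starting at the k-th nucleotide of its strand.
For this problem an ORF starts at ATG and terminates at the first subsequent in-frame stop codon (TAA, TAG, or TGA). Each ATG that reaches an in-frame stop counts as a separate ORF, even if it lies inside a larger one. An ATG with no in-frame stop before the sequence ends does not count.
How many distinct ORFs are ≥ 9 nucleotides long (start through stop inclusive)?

Reverse complement (5'→3'): TCTAACACCTAACCCATGCATGAGCTAGAGTGTCGTCCGTTCACATTACAGACGTCTGAACCGGTACGCTGTTGAGACATGATCACATGCAT
Frame +1: ATG CAT GTG ATC ATG TCT CAA CAG CGT ACC GGT TCA GAC GTC TGT AAT GTG AAC GGA CGA CAC TCT AGC TCA TGC ATG GGT TAG GTG TTA — ATG at 1, stop TAG at 82 → 84 nt; ATG at 13, stop TAG at 82 → 72 nt; ATG at 76, stop TAG at 82 → 9 nt.
Frame +2: TGC ATG TGA TCA TGT CTC AAC AGC GTA CCG GTT CAG ACG TCT GTA ATG TGA ACG GAC GAC ACT CTA GCT CAT GCA TGG GTT AGG TGT TAG — ATG at 5, stop TGA at 8 → 6 nt; ATG at 47, stop TGA at 50 → 6 nt.
Frame +3: GCA TGT GAT CAT GTC TCA ACA GCG TAC CGG TTC AGA CGT CTG TAA TGT GAA CGG ACG ACA CTC TAG CTC ATG CAT GGG TTA GGT GTT AGA — no ATG→stop ORF.
Frame -1: TCT AAC ACC TAA CCC ATG CAT GAG CTA GAG TGT CGT CCG TTC ACA TTA CAG ACG TCT GAA CCG GTA CGC TGT TGA GAC ATG ATC ACA TGC — ATG at 16, stop TGA at 73 → 60 nt.
Frame -2: CTA ACA CCT AAC CCA TGC ATG AGC TAG AGT GTC GTC CGT TCA CAT TAC AGA CGT CTG AAC CGG TAC GCT GTT GAG ACA TGA TCA CAT GCA — ATG at 20, stop TAG at 26 → 9 nt.
Frame -3: TAA CAC CTA ACC CAT GCA TGA GCT AGA GTG TCG TCC GTT CAC ATT ACA GAC GTC TGA ACC GGT ACG CTG TTG AGA CAT GAT CAC ATG CAT — no ATG→stop ORF.
ORFs ≥ 9 nucleotides: frame +1 1–84 (84 nucleotides), frame +1 13–84 (72 nucleotides), frame +1 76–84 (9 nucleotides), frame -1 16–75 (60 nucleotides), frame -2 20–28 (9 nucleotides). Count = 5.

5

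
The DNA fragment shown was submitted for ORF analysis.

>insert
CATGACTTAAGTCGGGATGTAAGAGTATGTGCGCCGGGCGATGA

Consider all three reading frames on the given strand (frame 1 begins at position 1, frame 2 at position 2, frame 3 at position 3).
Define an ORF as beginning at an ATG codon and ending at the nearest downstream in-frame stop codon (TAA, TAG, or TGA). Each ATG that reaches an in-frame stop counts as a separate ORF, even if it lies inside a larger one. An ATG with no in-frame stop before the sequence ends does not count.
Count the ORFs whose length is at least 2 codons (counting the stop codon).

Frame 1: CAT GAC TTA AGT CGG GAT GTA AGA GTA TGT GCG CCG GGC GAT — no ATG→stop ORF.
Frame 2: ATG ACT TAA GTC GGG ATG TAA GAG TAT GTG CGC CGG GCG ATG — ATG at 2, stop TAA at 8 → 9 nt; ATG at 17, stop TAA at 20 → 6 nt.
Frame 3: TGA CTT AAG TCG GGA TGT AAG AGT ATG TGC GCC GGG CGA TGA — ATG at 27, stop TGA at 42 → 18 nt.
ORFs ≥ 2 codons: frame 2 2–10 (3 codons), frame 2 17–22 (2 codons), frame 3 27–44 (6 codons). Count = 3.

3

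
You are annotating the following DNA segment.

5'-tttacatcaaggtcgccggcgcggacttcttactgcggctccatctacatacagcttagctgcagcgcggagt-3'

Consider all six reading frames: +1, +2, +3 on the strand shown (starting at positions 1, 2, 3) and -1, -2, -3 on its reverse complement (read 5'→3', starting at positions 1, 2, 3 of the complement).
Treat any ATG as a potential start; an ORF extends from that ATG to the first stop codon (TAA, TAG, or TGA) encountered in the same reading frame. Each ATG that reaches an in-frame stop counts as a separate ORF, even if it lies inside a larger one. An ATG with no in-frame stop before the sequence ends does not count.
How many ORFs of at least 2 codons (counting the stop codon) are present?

Reverse complement (5'→3'): ACTCCGCGCTGCAGCTAAGCTGTATGTAGATGGAGCCGCAGTAAGAAGTCCGCGCCGGCGACCTTGATGTAAA
Frame +1: TTT ACA TCA AGG TCG CCG GCG CGG ACT TCT TAC TGC GGC TCC ATC TAC ATA CAG CTT AGC TGC AGC GCG GAG — no ATG→stop ORF.
Frame +2: TTA CAT CAA GGT CGC CGG CGC GGA CTT CTT ACT GCG GCT CCA TCT ACA TAC AGC TTA GCT GCA GCG CGG AGT — no ATG→stop ORF.
Frame +3: TAC ATC AAG GTC GCC GGC GCG GAC TTC TTA CTG CGG CTC CAT CTA CAT ACA GCT TAG CTG CAG CGC GGA — no ATG→stop ORF.
Frame -1: ACT CCG CGC TGC AGC TAA GCT GTA TGT AGA TGG AGC CGC AGT AAG AAG TCC GCG CCG GCG ACC TTG ATG TAA — ATG at 67, stop TAA at 70 → 6 nt.
Frame -2: CTC CGC GCT GCA GCT AAG CTG TAT GTA GAT GGA GCC GCA GTA AGA AGT CCG CGC CGG CGA CCT TGA TGT AAA — no ATG→stop ORF.
Frame -3: TCC GCG CTG CAG CTA AGC TGT ATG TAG ATG GAG CCG CAG TAA GAA GTC CGC GCC GGC GAC CTT GAT GTA — ATG at 24, stop TAG at 27 → 6 nt; ATG at 30, stop TAA at 42 → 15 nt.
ORFs ≥ 2 codons: frame -1 67–72 (2 codons), frame -3 24–29 (2 codons), frame -3 30–44 (5 codons). Count = 3.

3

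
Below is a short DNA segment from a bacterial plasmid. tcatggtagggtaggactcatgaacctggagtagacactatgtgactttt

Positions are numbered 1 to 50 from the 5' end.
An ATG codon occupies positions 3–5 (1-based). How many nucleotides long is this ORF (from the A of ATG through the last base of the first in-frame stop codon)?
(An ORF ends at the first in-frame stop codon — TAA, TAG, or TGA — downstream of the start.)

12

Codons from position 3: ATG (3–5), GTA (6–8), GGG (9–11), TAG (12–14).
TAG is the first in-frame stop; ORF spans 3–14, 12 nucleotides.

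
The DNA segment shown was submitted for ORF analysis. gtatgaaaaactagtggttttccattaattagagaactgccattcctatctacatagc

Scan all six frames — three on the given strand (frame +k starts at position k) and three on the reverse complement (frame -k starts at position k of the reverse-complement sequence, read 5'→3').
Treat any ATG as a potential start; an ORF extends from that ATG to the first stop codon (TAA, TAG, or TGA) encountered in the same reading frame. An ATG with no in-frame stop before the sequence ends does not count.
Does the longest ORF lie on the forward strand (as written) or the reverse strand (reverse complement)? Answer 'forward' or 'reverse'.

Reverse complement (5'→3'): GCTATGTAGATAGGAATGGCAGTTCTCTAATTAATGGAAAACCACTAGTTTTTCATAC
Frame +1: GTA TGA AAA ACT AGT GGT TTT CCA TTA ATT AGA GAA CTG CCA TTC CTA TCT ACA TAG — no ATG→stop ORF.
Frame +2: TAT GAA AAA CTA GTG GTT TTC CAT TAA TTA GAG AAC TGC CAT TCC TAT CTA CAT AGC — no ATG→stop ORF.
Frame +3: ATG AAA AAC TAG TGG TTT TCC ATT AAT TAG AGA ACT GCC ATT CCT ATC TAC ATA — ATG at 3, stop TAG at 12 → 12 nt.
Frame -1: GCT ATG TAG ATA GGA ATG GCA GTT CTC TAA TTA ATG GAA AAC CAC TAG TTT TTC ATA — ATG at 4, stop TAG at 7 → 6 nt; ATG at 16, stop TAA at 28 → 15 nt; ATG at 34, stop TAG at 46 → 15 nt.
Frame -2: CTA TGT AGA TAG GAA TGG CAG TTC TCT AAT TAA TGG AAA ACC ACT AGT TTT TCA TAC — no ATG→stop ORF.
Frame -3: TAT GTA GAT AGG AAT GGC AGT TCT CTA ATT AAT GGA AAA CCA CTA GTT TTT CAT — no ATG→stop ORF.
Forward-strand max 12 nt; reverse-strand max 15 nt. The reverse strand has the longer ORF.

reverse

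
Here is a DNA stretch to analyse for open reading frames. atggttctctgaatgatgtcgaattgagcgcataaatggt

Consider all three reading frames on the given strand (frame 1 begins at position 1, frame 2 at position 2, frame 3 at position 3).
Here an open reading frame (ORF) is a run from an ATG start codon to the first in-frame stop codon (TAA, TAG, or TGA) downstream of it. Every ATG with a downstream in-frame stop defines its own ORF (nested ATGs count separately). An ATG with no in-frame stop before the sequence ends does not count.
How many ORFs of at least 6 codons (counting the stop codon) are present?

Frame 1: ATG GTT CTC TGA ATG ATG TCG AAT TGA GCG CAT AAA TGG — ATG at 1, stop TGA at 10 → 12 nt; ATG at 13, stop TGA at 25 → 15 nt; ATG at 16, stop TGA at 25 → 12 nt.
Frame 2: TGG TTC TCT GAA TGA TGT CGA ATT GAG CGC ATA AAT GGT — no ATG→stop ORF.
Frame 3: GGT TCT CTG AAT GAT GTC GAA TTG AGC GCA TAA ATG — no ATG→stop ORF.
No ORF reaches 6 codons. Count = 0.

0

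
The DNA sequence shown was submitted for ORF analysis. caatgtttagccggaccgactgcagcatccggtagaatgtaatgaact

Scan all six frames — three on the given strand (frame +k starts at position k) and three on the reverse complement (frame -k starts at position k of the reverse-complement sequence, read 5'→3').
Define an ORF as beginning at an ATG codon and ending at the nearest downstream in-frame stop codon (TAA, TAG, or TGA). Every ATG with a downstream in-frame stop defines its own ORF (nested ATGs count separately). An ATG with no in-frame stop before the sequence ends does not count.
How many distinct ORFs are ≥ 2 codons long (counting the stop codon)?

Reverse complement (5'→3'): AGTTCATTACATTCTACCGGATGCTGCAGTCGGTCCGGCTAAACATTG
Frame +1: CAA TGT TTA GCC GGA CCG ACT GCA GCA TCC GGT AGA ATG TAA TGA ACT — ATG at 37, stop TAA at 40 → 6 nt.
Frame +2: AAT GTT TAG CCG GAC CGA CTG CAG CAT CCG GTA GAA TGT AAT GAA — no ATG→stop ORF.
Frame +3: ATG TTT AGC CGG ACC GAC TGC AGC ATC CGG TAG AAT GTA ATG AAC — ATG at 3, stop TAG at 33 → 33 nt.
Frame -1: AGT TCA TTA CAT TCT ACC GGA TGC TGC AGT CGG TCC GGC TAA ACA TTG — no ATG→stop ORF.
Frame -2: GTT CAT TAC ATT CTA CCG GAT GCT GCA GTC GGT CCG GCT AAA CAT — no ATG→stop ORF.
Frame -3: TTC ATT ACA TTC TAC CGG ATG CTG CAG TCG GTC CGG CTA AAC ATT — no ATG→stop ORF.
ORFs ≥ 2 codons: frame +1 37–42 (2 codons), frame +3 3–35 (11 codons). Count = 2.

2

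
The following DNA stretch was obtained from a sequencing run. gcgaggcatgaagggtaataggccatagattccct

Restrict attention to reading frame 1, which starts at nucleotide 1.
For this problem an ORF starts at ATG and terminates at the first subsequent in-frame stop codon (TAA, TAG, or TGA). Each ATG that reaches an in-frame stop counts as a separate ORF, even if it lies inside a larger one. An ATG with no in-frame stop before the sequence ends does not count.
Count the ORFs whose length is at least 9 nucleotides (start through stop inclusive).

0

Frame 1: GCG AGG CAT GAA GGG TAA TAG GCC ATA GAT TCC — no ATG→stop ORF.
No ORF reaches 9 nucleotides. Count = 0.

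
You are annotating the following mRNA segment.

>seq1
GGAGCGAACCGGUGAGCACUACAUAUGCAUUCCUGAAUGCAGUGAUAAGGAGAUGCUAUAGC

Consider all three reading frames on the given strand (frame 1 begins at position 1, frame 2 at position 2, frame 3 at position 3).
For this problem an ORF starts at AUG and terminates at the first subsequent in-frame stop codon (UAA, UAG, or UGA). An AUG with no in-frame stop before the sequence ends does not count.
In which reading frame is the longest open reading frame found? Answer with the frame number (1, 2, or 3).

Frame 1: GGA GCG AAC CGG UGA GCA CUA CAU AUG CAU UCC UGA AUG CAG UGA UAA GGA GAU GCU AUA — AUG at 25, stop UGA at 34 → 12 nt; AUG at 37, stop UGA at 43 → 9 nt.
Frame 2: GAG CGA ACC GGU GAG CAC UAC AUA UGC AUU CCU GAA UGC AGU GAU AAG GAG AUG CUA UAG — AUG at 53, stop UAG at 59 → 9 nt.
Frame 3: AGC GAA CCG GUG AGC ACU ACA UAU GCA UUC CUG AAU GCA GUG AUA AGG AGA UGC UAU AGC — no AUG→stop ORF.
Longest ORF is 12 nt in frame 1 (positions 25–36).

1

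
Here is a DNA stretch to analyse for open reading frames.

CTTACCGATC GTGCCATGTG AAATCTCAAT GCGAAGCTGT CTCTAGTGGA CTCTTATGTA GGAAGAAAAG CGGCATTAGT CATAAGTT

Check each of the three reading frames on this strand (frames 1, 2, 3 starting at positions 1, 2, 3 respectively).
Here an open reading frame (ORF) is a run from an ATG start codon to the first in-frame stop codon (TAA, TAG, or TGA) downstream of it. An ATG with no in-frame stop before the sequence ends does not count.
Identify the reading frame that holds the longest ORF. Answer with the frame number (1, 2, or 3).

Frame 1: CTT ACC GAT CGT GCC ATG TGA AAT CTC AAT GCG AAG CTG TCT CTA GTG GAC TCT TAT GTA GGA AGA AAA GCG GCA TTA GTC ATA AGT — ATG at 16, stop TGA at 19 → 6 nt.
Frame 2: TTA CCG ATC GTG CCA TGT GAA ATC TCA ATG CGA AGC TGT CTC TAG TGG ACT CTT ATG TAG GAA GAA AAG CGG CAT TAG TCA TAA GTT — ATG at 29, stop TAG at 44 → 18 nt; ATG at 56, stop TAG at 59 → 6 nt.
Frame 3: TAC CGA TCG TGC CAT GTG AAA TCT CAA TGC GAA GCT GTC TCT AGT GGA CTC TTA TGT AGG AAG AAA AGC GGC ATT AGT CAT AAG — no ATG→stop ORF.
Longest ORF is 18 nt in frame 2 (positions 29–46).

2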